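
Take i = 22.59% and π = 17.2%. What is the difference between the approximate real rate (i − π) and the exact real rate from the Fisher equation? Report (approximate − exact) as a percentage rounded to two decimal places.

Approximate: r ≈ 22.590% − 17.200% = 5.3900%
Exact: (1 + 0.2259)/(1 + 0.1720) − 1 = 4.5990%
Error = 5.3900% − 4.5990% = 0.7910% → 0.79%.

0.79%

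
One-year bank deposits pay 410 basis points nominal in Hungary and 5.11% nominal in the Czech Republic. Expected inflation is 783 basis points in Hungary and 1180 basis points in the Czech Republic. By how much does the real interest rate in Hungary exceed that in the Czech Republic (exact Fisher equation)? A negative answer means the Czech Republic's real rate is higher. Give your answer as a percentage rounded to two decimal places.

Hungary: (1 + 0.0410)/(1 + 0.0783) − 1 = -3.4591%
The Czech Republic: (1 + 0.0511)/(1 + 0.1180) − 1 = -5.9839%
Differential = -3.4591% − (-5.9839%) = 2.5248% → 2.52%.

2.52%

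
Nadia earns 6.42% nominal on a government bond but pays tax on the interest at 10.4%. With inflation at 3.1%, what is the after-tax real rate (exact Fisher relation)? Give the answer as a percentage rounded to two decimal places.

2.57%

After-tax nominal return = 6.42% × (1 − 0.104) = 5.75232%.
1 + r = 1.0575232 / 1.03100 = 1.025726
After-tax real rate = 1.025726 − 1 → 2.57%.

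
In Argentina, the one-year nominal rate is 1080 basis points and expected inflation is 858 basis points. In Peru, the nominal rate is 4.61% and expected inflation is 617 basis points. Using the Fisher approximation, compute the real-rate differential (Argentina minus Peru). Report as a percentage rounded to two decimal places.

Argentina: 10.8% − 8.58% = 2.220%
Peru: 4.61% − 6.17% = -1.560%
Differential = 3.780% → 3.78%.

3.78%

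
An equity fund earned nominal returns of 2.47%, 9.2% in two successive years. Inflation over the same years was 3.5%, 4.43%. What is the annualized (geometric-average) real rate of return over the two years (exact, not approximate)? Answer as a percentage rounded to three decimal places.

1.748%

Nominal growth factor = 1.0247 × 1.0920 = 1.11897240
Price-level growth factor = 1.0350 × 1.0443 = 1.08085050
Real growth factor = 1.11897240 / 1.08085050 = 1.03527028
Annualized real rate = 1.03527028^(1/2) − 1 = 1.7482% → 1.748%.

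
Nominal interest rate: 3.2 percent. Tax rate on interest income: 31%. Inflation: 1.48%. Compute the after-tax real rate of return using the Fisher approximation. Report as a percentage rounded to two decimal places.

0.73%

After-tax nominal return = 3.2% × (1 − 0.31) = 2.2080%.
r ≈ 2.2080% − 1.48% → 0.73%.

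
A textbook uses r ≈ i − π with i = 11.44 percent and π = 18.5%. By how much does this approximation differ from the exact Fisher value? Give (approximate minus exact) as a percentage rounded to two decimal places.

Approximate: r ≈ 11.440% − 18.500% = -7.0600%
Exact: (1 + 0.1144)/(1 + 0.1850) − 1 = -5.9578%
Error = -7.0600% − (-5.9578%) = -1.1022% → -1.10%.

-1.10%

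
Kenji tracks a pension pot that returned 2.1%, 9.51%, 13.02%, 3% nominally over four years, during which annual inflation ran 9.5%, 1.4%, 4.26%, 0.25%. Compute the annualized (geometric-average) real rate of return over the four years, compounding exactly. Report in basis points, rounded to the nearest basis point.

291 basis points

Compound the nominal returns: 1.0210 × 1.0951 × 1.1302 × 1.0300 = 1.30158354.
Compound inflation: 1.0950 × 1.0140 × 1.0426 × 1.0025 = 1.16052413.
Deflate: 1.30158354 / 1.16052413 = 1.12154802.
Annualized real rate = 1.12154802^(1/4) − 1 = 2.9093% → 291 basis points.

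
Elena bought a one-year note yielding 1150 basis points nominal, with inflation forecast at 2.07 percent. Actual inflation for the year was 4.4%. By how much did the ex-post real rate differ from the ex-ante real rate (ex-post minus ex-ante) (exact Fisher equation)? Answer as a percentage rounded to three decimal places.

Ex-ante: (1 + 0.1150)/(1 + 0.0207) − 1 = 9.2388%
Ex-post: (1 + 0.1150)/(1 + 0.0440) − 1 = 6.8008%
Difference (ex-post − ex-ante) = -2.4380% → -2.438%.

-2.438%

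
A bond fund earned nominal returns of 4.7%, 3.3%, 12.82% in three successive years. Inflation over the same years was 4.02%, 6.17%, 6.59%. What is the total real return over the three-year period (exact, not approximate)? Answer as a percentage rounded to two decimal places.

Compound the nominal returns: 1.0470 × 1.0330 × 1.1282 = 1.220206.
Compound inflation: 1.0402 × 1.0617 × 1.0659 = 1.177159.
Deflate: 1.220206 / 1.177159 = 1.036568.
Total real return = 1.036568 − 1 → 3.66%.

3.66%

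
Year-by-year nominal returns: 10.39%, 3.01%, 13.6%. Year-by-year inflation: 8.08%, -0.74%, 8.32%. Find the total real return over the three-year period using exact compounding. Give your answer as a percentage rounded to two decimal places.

11.16%

Compound the nominal returns: 1.1039 × 1.0301 × 1.1360 = 1.291777.
Compound inflation: 1.0808 × 0.9926 × 1.0832 = 1.162059.
Deflate: 1.291777 / 1.162059 = 1.111627.
Total real return = 1.111627 − 1 → 11.16%.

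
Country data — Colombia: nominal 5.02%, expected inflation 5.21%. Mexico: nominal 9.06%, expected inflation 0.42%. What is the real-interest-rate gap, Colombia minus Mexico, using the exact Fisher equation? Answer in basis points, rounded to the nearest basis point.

Colombia: (1 + 0.0502)/(1 + 0.0521) − 1 = -0.1806%
Mexico: (1 + 0.0906)/(1 + 0.0042) − 1 = 8.6039%
Differential = -0.1806% − 8.6039% = -8.7845% → -878 basis points.

-878 basis points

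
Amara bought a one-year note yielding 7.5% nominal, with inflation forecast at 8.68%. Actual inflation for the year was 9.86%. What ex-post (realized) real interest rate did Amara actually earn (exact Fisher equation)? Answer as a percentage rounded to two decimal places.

-2.15%

Ex-post: (1 + 0.0750)/(1 + 0.0986) − 1 = -2.1482%
So the realized real rate is -2.15%.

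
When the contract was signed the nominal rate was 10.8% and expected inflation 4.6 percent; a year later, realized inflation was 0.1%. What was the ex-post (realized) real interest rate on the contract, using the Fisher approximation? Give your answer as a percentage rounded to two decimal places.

10.70%

Ex-post: 10.8% − 0.1% = 10.700%
So the realized real rate is 10.70%.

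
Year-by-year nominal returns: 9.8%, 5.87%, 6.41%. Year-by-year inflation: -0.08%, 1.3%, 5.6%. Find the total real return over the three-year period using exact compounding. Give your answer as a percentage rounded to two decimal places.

Compound the nominal returns: 1.0980 × 1.0587 × 1.0641 = 1.236966.
Compound inflation: 0.9992 × 1.0130 × 1.0560 = 1.068872.
Deflate: 1.236966 / 1.068872 = 1.157263.
Total real return = 1.157263 − 1 → 15.73%.

15.73%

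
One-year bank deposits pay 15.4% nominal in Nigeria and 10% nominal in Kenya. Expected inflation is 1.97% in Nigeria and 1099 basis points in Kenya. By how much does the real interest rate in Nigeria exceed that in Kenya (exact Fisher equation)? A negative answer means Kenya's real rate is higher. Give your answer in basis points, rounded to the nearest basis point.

Nigeria: (1 + 0.1540)/(1 + 0.0197) − 1 = 13.1705%
Kenya: (1 + 0.1000)/(1 + 0.1099) − 1 = -0.8920%
Differential = 13.1705% − (-0.8920%) = 14.0625% → 1406 basis points.

1406 basis points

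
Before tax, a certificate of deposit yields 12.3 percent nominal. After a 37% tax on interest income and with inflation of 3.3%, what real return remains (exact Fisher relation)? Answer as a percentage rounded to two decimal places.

4.31%

After-tax nominal return = 12.3% × (1 − 0.37) = 7.7490%.
1 + r = 1.07749 / 1.03300 = 1.043069
After-tax real rate = 1.043069 − 1 → 4.31%.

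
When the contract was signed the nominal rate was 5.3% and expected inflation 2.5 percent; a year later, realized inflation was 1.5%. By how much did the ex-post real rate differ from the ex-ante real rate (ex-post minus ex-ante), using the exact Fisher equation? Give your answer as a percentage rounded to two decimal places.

Ex-ante: (1 + 0.0530)/(1 + 0.0250) − 1 = 2.7317%
Ex-post: (1 + 0.0530)/(1 + 0.0150) − 1 = 3.7438%
Difference (ex-post − ex-ante) = 1.0121% → 1.01%.

1.01%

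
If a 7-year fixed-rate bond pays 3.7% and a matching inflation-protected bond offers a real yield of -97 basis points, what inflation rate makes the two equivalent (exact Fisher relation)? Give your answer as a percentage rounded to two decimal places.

4.72%

(1 + π) = (1 + i)/(1 + r) = 1.03700 / 0.99030 = 1.047157
Break-even inflation = 1.047157 − 1 → 4.72%.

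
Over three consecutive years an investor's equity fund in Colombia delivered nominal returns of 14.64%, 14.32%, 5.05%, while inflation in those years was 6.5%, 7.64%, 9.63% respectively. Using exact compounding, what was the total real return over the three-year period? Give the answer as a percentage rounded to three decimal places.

Compound the nominal returns: 1.1464 × 1.1432 × 1.0505 = 1.376748.
Compound inflation: 1.0650 × 1.0764 × 1.0963 = 1.256761.
Deflate: 1.376748 / 1.256761 = 1.095473.
Total real return = 1.095473 − 1 → 9.547%.

9.547%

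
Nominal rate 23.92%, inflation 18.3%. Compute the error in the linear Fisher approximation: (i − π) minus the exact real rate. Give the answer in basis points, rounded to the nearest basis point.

Approximate: r ≈ 23.920% − 18.300% = 5.6200%
Exact: (1 + 0.2392)/(1 + 0.1830) − 1 = 4.7506%
Error = 5.6200% − 4.7506% = 0.8694% → 87 basis points.

87 basis points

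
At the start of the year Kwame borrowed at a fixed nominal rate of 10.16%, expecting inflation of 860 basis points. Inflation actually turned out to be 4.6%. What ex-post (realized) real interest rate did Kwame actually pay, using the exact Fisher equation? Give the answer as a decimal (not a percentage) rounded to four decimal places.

0.0532

Ex-post: (1 + 0.1016)/(1 + 0.0460) − 1 = 5.3155%
So the realized real rate is 0.0532.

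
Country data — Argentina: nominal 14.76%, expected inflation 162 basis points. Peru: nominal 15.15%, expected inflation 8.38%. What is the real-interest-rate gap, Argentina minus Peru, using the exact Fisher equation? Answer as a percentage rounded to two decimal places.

6.68%

Argentina: (1 + 0.1476)/(1 + 0.0162) − 1 = 12.9305%
Peru: (1 + 0.1515)/(1 + 0.0838) − 1 = 6.2465%
Differential = 12.9305% − 6.2465% = 6.6840% → 6.68%.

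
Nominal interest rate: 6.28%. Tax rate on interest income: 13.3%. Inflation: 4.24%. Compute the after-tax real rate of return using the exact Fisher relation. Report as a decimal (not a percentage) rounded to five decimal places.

After-tax nominal return = 6.28% × (1 − 0.133) = 5.44476%.
1 + r = 1.0544476 / 1.04240 = 1.011558
After-tax real rate = 1.011558 − 1 → 0.01156.

0.01156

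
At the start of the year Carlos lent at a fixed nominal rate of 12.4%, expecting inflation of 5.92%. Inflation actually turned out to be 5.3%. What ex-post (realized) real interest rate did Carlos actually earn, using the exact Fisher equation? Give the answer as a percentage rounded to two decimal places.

6.74%

Ex-post: (1 + 0.1240)/(1 + 0.0530) − 1 = 6.7426%
So the realized real rate is 6.74%.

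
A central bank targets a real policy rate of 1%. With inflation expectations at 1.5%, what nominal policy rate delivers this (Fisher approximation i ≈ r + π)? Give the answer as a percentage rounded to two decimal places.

2.50%

i ≈ r + π = 1% + 1.5% = 2.50%.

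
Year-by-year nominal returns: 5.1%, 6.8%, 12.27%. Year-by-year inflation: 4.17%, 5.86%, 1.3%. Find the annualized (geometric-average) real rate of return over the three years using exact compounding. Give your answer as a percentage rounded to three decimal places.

Nominal growth factor = 1.0510 × 1.0680 × 1.1227 = 1.26019482
Price-level growth factor = 1.0417 × 1.0586 × 1.0130 = 1.11707929
Real growth factor = 1.26019482 / 1.11707929 = 1.12811583
Annualized real rate = 1.12811583^(1/3) − 1 = 4.1001% → 4.100%.

4.100%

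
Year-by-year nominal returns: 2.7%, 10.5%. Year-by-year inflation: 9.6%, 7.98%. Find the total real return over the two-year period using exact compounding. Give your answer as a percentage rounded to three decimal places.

-4.109%

Nominal growth factor = 1.0270 × 1.1050 = 1.134835
Price-level growth factor = 1.0960 × 1.0798 = 1.183461
Real growth factor = 1.134835 / 1.183461 = 0.958912
Total real return = 0.958912 − 1 → -4.109%.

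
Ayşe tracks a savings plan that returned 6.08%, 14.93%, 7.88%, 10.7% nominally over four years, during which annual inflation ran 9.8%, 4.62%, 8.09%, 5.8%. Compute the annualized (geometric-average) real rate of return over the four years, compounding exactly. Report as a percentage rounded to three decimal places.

2.605%

Compound the nominal returns: 1.0608 × 1.1493 × 1.0788 × 1.1070 = 1.45598022.
Compound inflation: 1.0980 × 1.0462 × 1.0809 × 1.0580 = 1.31367592.
Deflate: 1.45598022 / 1.31367592 = 1.10832527.
Annualized real rate = 1.10832527^(1/4) − 1 = 2.6046% → 2.605%.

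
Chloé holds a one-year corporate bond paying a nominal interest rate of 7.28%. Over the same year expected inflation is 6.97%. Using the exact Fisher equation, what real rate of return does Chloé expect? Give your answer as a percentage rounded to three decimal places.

By the Fisher equation, 1 + r = (1 + i)/(1 + π).
1 + r = 1.07280 / 1.06970 = 1.002898
r = 1.002898 − 1 = 0.2898%, i.e. 0.290%.

0.290%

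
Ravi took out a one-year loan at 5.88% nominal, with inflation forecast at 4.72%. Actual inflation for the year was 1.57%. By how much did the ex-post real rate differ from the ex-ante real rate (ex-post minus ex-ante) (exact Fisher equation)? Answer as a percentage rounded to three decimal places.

3.136%

Ex-ante: (1 + 0.0588)/(1 + 0.0472) − 1 = 1.1077%
Ex-post: (1 + 0.0588)/(1 + 0.0157) − 1 = 4.2434%
Difference (ex-post − ex-ante) = 3.1357% → 3.136%.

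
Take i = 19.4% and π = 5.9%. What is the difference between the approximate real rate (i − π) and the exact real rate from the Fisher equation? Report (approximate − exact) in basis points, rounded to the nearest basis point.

Approximate: r ≈ 19.400% − 5.900% = 13.5000%
Exact: (1 + 0.1940)/(1 + 0.0590) − 1 = 12.7479%
Error = 13.5000% − 12.7479% = 0.7521% → 75 basis points.

75 basis points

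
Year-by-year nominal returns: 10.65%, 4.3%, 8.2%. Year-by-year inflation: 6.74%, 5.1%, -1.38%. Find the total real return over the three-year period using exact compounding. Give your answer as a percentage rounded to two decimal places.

Compound the nominal returns: 1.1065 × 1.0430 × 1.0820 = 1.248714.
Compound inflation: 1.0674 × 1.0510 × 0.9862 = 1.106356.
Deflate: 1.248714 / 1.106356 = 1.128673.
Total real return = 1.128673 − 1 → 12.87%.

12.87%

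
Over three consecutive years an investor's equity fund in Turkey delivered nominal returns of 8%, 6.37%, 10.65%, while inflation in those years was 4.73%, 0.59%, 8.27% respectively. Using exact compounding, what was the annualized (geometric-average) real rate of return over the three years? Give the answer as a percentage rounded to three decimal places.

3.678%

Nominal growth factor = 1.0800 × 1.0637 × 1.1065 = 1.27114277
Price-level growth factor = 1.0473 × 1.0059 × 1.0827 = 1.14060179
Real growth factor = 1.27114277 / 1.14060179 = 1.11444922
Annualized real rate = 1.11444922^(1/3) − 1 = 3.6780% → 3.678%.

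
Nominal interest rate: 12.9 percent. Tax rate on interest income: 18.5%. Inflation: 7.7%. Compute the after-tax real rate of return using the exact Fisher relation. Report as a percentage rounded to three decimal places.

2.612%

After-tax nominal return = 12.9% × (1 − 0.185) = 10.5135%.
1 + r = 1.105135 / 1.07700 = 1.026123
After-tax real rate = 1.026123 − 1 → 2.612%.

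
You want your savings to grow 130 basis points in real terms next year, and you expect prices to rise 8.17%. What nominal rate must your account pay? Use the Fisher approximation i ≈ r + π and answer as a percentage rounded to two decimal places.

i ≈ r + π = 1.3% + 8.17% = 9.47%.

9.47%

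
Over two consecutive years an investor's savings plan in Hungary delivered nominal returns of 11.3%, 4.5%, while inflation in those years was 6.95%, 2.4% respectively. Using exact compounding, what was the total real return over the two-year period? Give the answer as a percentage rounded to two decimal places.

6.20%

Compound the nominal returns: 1.1130 × 1.0450 = 1.163085.
Compound inflation: 1.0695 × 1.0240 = 1.095168.
Deflate: 1.163085 / 1.095168 = 1.062015.
Total real return = 1.062015 − 1 → 6.20%.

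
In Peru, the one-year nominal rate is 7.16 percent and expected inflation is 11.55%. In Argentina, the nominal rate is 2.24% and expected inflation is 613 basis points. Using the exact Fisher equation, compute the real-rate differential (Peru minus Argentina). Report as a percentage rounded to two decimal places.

Peru: (1 + 0.0716)/(1 + 0.1155) − 1 = -3.9355%
Argentina: (1 + 0.0224)/(1 + 0.0613) − 1 = -3.6653%
Differential = -3.9355% − (-3.6653%) = -0.2701% → -0.27%.

-0.27%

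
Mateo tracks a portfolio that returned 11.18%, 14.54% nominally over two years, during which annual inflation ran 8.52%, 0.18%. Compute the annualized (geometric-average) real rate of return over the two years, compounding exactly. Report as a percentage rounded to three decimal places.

8.230%

Nominal growth factor = 1.1118 × 1.1454 = 1.27345572
Price-level growth factor = 1.0852 × 1.0018 = 1.08715336
Real growth factor = 1.27345572 / 1.08715336 = 1.17136714
Annualized real rate = 1.17136714^(1/2) − 1 = 8.2297% → 8.230%.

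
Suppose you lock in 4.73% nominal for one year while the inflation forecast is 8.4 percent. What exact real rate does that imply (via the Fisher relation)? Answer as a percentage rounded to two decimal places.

By the Fisher relation, 1 + r = (1 + i)/(1 + π).
1 + r = 1.04730 / 1.08400 = 0.966144
r = 0.966144 − 1 = -3.3856%, i.e. -3.39%.

-3.39%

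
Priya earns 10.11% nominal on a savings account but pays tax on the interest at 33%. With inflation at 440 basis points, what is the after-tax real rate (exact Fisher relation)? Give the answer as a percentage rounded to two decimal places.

After-tax nominal return = 10.11% × (1 − 0.33) = 6.7737%.
1 + r = 1.067737 / 1.04400 = 1.022737
After-tax real rate = 1.022737 − 1 → 2.27%.

2.27%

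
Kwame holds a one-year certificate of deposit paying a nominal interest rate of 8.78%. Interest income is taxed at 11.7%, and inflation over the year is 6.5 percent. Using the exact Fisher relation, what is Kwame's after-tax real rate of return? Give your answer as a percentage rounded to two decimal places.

After-tax nominal return = 8.78% × (1 − 0.117) = 7.75274%.
1 + r = 1.0775274 / 1.06500 = 1.011763
After-tax real rate = 1.011763 − 1 → 1.18%.

1.18%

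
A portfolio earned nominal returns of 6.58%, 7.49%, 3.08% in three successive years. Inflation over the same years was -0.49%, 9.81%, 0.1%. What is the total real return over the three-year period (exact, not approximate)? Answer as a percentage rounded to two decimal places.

Nominal growth factor = 1.0658 × 1.0749 × 1.0308 = 1.180914
Price-level growth factor = 0.9951 × 1.0981 × 1.0010 = 1.093812
Real growth factor = 1.180914 / 1.093812 = 1.079631
Total real return = 1.079631 − 1 → 7.96%.

7.96%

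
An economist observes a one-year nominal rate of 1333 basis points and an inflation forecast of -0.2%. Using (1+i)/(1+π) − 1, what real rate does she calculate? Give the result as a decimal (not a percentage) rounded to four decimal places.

By the Fisher equation, 1 + r = (1 + i)/(1 + π).
1 + r = 1.13330 / 0.99800 = 1.135571
r = 1.135571 − 1 = 13.5571%, i.e. 0.1356.

0.1356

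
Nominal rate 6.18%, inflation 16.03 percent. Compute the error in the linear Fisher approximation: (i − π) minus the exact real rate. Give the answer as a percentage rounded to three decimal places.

-1.361%

Approximate: r ≈ 6.180% − 16.030% = -9.8500%
Exact: (1 + 0.0618)/(1 + 0.1603) − 1 = -8.4892%
Error = -9.8500% − (-8.4892%) = -1.3608% → -1.361%.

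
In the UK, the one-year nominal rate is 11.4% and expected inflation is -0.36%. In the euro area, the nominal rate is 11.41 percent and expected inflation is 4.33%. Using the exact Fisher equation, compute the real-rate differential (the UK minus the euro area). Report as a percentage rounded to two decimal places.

5.02%

The UK: (1 + 0.1140)/(1 − 0.0036) − 1 = 11.8025%
The euro area: (1 + 0.1141)/(1 + 0.0433) − 1 = 6.7862%
Differential = 11.8025% − 6.7862% = 5.0163% → 5.02%.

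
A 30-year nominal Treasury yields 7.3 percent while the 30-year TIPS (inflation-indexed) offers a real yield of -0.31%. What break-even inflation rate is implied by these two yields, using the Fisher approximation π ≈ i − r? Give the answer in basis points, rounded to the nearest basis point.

761 basis points

π ≈ i − r = 7.3% − (-0.31%) → 761 basis points.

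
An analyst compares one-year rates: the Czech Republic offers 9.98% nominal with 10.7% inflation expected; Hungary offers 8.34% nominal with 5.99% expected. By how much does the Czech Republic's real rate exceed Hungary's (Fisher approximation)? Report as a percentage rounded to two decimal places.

The Czech Republic: 9.98% − 10.7% = -0.720%
Hungary: 8.34% − 5.99% = 2.350%
Differential = -3.070% → -3.07%.

-3.07%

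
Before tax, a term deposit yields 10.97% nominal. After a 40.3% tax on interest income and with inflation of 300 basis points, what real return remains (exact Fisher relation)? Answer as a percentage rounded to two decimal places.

3.45%

After-tax nominal return = 10.97% × (1 − 0.403) = 6.54909%.
1 + r = 1.0654909 / 1.03000 = 1.034457
After-tax real rate = 1.034457 − 1 → 3.45%.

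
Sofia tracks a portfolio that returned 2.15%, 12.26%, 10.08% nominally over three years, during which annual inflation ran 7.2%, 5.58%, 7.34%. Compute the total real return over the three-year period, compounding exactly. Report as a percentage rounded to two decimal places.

Compound the nominal returns: 1.0215 × 1.1226 × 1.1008 = 1.262327.
Compound inflation: 1.0720 × 1.0558 × 1.0734 = 1.214893.
Deflate: 1.262327 / 1.214893 = 1.039044.
Total real return = 1.039044 − 1 → 3.90%.

3.90%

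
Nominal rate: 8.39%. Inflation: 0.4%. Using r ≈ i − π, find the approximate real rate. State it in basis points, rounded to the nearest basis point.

799 basis points

r ≈ i − π = 8.39% − 0.4% = 799 basis points.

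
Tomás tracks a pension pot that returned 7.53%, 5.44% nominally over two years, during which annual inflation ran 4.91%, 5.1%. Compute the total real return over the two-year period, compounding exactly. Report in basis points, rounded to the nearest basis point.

Compound the nominal returns: 1.0753 × 1.0544 = 1.133796.
Compound inflation: 1.0491 × 1.0510 = 1.102604.
Deflate: 1.133796 / 1.102604 = 1.028290.
Total real return = 1.028290 − 1 → 283 basis points.

283 basis points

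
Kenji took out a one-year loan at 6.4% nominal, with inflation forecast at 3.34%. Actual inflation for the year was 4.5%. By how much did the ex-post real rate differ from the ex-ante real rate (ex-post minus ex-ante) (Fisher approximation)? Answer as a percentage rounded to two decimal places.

-1.16%

Ex-ante: 6.4% − 3.34% = 3.060%
Ex-post: 6.4% − 4.5% = 1.900%
Difference (ex-post − ex-ante) = -1.1600% → -1.16%.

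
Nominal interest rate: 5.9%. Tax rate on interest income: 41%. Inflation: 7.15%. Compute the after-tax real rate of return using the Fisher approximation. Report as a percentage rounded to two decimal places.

After-tax nominal return = 5.9% × (1 − 0.41) = 3.4810%.
r ≈ 3.4810% − 7.15% → -3.67%.

-3.67%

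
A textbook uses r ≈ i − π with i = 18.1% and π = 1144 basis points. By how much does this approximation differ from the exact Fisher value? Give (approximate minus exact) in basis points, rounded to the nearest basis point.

Approximate: r ≈ 18.100% − 11.440% = 6.6600%
Exact: (1 + 0.1810)/(1 + 0.1144) − 1 = 5.9763%
Error = 6.6600% − 5.9763% = 0.6837% → 68 basis points.

68 basis points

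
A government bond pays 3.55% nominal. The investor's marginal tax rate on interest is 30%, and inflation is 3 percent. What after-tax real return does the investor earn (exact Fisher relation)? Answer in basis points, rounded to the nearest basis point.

After-tax nominal return = 3.55% × (1 − 0.3) = 2.4850%.
1 + r = 1.02485 / 1.03000 = 0.995000
After-tax real rate = 0.995000 − 1 → -50 basis points.

-50 basis points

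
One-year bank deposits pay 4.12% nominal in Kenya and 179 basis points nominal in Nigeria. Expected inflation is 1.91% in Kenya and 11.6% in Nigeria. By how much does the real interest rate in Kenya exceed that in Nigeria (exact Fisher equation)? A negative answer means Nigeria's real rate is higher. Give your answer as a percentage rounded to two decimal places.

Kenya: (1 + 0.0412)/(1 + 0.0191) − 1 = 2.1686%
Nigeria: (1 + 0.0179)/(1 + 0.1160) − 1 = -8.7903%
Differential = 2.1686% − (-8.7903%) = 10.9589% → 10.96%.

10.96%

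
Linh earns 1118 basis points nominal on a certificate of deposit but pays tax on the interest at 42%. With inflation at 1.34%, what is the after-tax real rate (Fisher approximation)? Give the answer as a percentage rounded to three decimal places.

After-tax nominal return = 11.18% × (1 − 0.42) = 6.4844%.
r ≈ 6.4844% − 1.34% → 5.144%.

5.144%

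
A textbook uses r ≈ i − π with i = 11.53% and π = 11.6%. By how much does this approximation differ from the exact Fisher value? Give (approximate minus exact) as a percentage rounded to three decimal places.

Approximate: r ≈ 11.530% − 11.600% = -0.0700%
Exact: (1 + 0.1153)/(1 + 0.1160) − 1 = -0.0627%
Error = -0.0700% − (-0.0627%) = -0.0073% → -0.007%.

-0.007%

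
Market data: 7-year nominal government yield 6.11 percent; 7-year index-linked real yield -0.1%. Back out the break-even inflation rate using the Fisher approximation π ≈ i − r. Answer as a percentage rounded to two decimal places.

π ≈ i − r = 6.11% − (-0.1%) → 6.21%.

6.21%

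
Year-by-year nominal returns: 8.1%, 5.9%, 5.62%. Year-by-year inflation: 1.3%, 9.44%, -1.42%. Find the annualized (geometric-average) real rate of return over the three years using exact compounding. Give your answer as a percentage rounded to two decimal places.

Nominal growth factor = 1.0810 × 1.0590 × 1.0562 = 1.20911558
Price-level growth factor = 1.0130 × 1.0944 × 0.9858 = 1.09288469
Real growth factor = 1.20911558 / 1.09288469 = 1.10635238
Annualized real rate = 1.10635238^(1/3) − 1 = 3.4263% → 3.43%.

3.43%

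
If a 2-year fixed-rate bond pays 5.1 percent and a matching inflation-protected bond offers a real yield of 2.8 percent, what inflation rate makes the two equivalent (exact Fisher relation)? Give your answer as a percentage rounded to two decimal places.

(1 + π) = (1 + i)/(1 + r) = 1.05100 / 1.02800 = 1.022374
Break-even inflation = 1.022374 − 1 → 2.24%.

2.24%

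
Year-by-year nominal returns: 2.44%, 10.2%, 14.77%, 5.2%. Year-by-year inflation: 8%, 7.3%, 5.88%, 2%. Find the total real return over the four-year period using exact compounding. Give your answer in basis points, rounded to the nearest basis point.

Nominal growth factor = 1.0244 × 1.1020 × 1.1477 × 1.0520 = 1.362998
Price-level growth factor = 1.0800 × 1.0730 × 1.0588 × 1.0200 = 1.251519
Real growth factor = 1.362998 / 1.251519 = 1.089075
Total real return = 1.089075 − 1 → 891 basis points.

891 basis points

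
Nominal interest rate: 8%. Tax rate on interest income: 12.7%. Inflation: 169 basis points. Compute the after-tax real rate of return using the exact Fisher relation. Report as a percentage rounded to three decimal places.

5.206%

After-tax nominal return = 8% × (1 − 0.127) = 6.9840%.
1 + r = 1.06984 / 1.01690 = 1.052060
After-tax real rate = 1.052060 − 1 → 5.206%.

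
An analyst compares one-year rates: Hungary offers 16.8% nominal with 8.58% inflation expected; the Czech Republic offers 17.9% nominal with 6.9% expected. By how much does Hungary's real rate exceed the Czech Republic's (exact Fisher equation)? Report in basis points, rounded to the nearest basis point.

Hungary: (1 + 0.1680)/(1 + 0.0858) − 1 = 7.5705%
The Czech Republic: (1 + 0.1790)/(1 + 0.0690) − 1 = 10.2900%
Differential = 7.5705% − 10.2900% = -2.7195% → -272 basis points.

-272 basis points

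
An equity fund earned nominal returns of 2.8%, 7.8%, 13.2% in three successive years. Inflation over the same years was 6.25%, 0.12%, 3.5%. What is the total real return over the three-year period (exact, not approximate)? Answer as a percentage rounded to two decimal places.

Nominal growth factor = 1.0280 × 1.0780 × 1.1320 = 1.254464
Price-level growth factor = 1.0625 × 1.0012 × 1.0350 = 1.101007
Real growth factor = 1.254464 / 1.101007 = 1.139379
Total real return = 1.139379 − 1 → 13.94%.

13.94%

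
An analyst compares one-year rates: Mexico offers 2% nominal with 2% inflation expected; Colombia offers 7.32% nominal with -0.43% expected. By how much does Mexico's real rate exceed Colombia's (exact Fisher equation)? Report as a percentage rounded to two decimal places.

Mexico: (1 + 0.0200)/(1 + 0.0200) − 1 = 0.0000%
Colombia: (1 + 0.0732)/(1 − 0.0043) − 1 = 7.7835%
Differential = 0.0000% − 7.7835% = -7.7835% → -7.78%.

-7.78%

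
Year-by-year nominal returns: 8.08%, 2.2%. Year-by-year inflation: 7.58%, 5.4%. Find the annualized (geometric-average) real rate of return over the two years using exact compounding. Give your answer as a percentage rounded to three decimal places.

Compound the nominal returns: 1.0808 × 1.0220 = 1.10457760.
Compound inflation: 1.0758 × 1.0540 = 1.13389320.
Deflate: 1.10457760 / 1.13389320 = 0.97414607.
Annualized real rate = 0.97414607^(1/2) − 1 = -1.3012% → -1.301%.

-1.301%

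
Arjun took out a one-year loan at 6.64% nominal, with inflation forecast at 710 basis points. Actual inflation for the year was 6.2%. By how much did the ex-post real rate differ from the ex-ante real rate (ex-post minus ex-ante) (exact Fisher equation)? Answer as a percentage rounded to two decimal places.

0.84%

Ex-ante: (1 + 0.0664)/(1 + 0.0710) − 1 = -0.4295%
Ex-post: (1 + 0.0664)/(1 + 0.0620) − 1 = 0.4143%
Difference (ex-post − ex-ante) = 0.8438% → 0.84%.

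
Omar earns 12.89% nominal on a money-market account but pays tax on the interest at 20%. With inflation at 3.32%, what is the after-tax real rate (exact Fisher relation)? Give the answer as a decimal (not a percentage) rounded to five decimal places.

After-tax nominal return = 12.89% × (1 − 0.2) = 10.3120%.
1 + r = 1.10312 / 1.03320 = 1.067673
After-tax real rate = 1.067673 − 1 → 0.06767.

0.06767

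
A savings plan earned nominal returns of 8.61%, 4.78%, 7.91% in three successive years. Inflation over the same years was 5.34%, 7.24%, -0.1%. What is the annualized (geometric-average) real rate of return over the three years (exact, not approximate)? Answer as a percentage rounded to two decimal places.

2.86%

Compound the nominal returns: 1.0861 × 1.0478 × 1.0791 = 1.22803261.
Compound inflation: 1.0534 × 1.0724 × 0.9990 = 1.12853649.
Deflate: 1.22803261 / 1.12853649 = 1.08816385.
Annualized real rate = 1.08816385^(1/3) − 1 = 2.8564% → 2.86%.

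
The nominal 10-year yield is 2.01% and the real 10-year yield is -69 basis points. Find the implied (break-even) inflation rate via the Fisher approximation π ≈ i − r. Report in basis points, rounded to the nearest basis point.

270 basis points

π ≈ i − r = 2.01% − (-0.69%) → 270 basis points.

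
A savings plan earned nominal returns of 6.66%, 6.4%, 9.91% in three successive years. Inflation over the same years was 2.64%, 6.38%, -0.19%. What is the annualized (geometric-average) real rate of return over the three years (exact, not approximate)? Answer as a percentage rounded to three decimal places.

4.603%

Compound the nominal returns: 1.0666 × 1.0640 × 1.0991 = 1.24732726.
Compound inflation: 1.0264 × 1.0638 × 0.9981 = 1.08980974.
Deflate: 1.24732726 / 1.08980974 = 1.14453672.
Annualized real rate = 1.14453672^(1/3) − 1 = 4.6028% → 4.603%.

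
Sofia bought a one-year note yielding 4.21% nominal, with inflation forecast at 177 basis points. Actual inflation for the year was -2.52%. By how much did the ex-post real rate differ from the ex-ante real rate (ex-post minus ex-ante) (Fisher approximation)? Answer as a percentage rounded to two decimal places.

4.29%

Ex-ante: 4.21% − 1.77% = 2.440%
Ex-post: 4.21% − (-2.52%) = 6.730%
Difference (ex-post − ex-ante) = 4.2900% → 4.29%.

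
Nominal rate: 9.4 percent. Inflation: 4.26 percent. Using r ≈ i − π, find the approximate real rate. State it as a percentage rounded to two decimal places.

5.14%

r ≈ i − π = 9.4% − 4.26% = 5.14%.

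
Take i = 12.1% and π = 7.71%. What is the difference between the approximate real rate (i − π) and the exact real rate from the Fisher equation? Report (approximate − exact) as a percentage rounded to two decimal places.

Approximate: r ≈ 12.100% − 7.710% = 4.3900%
Exact: (1 + 0.1210)/(1 + 0.0771) − 1 = 4.0758%
Error = 4.3900% − 4.0758% = 0.3142% → 0.31%.

0.31%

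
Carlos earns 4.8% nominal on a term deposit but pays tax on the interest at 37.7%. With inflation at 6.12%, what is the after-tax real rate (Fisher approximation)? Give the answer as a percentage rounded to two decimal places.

After-tax nominal return = 4.8% × (1 − 0.377) = 2.9904%.
r ≈ 2.9904% − 6.12% → -3.13%.

-3.13%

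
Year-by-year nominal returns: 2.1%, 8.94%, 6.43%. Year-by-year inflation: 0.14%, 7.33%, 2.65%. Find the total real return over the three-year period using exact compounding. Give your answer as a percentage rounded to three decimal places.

7.297%

Nominal growth factor = 1.0210 × 1.0894 × 1.0643 = 1.1837968
Price-level growth factor = 1.0014 × 1.0733 × 1.0265 = 1.1032849
Real growth factor = 1.1837968 / 1.1032849 = 1.0729748
Total real return = 1.0729748 − 1 → 7.297%.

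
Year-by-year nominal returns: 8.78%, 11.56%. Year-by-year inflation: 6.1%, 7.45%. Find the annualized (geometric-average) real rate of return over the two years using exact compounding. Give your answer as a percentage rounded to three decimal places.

Nominal growth factor = 1.0878 × 1.1156 = 1.21354968
Price-level growth factor = 1.0610 × 1.0745 = 1.14004450
Real growth factor = 1.21354968 / 1.14004450 = 1.06447571
Annualized real rate = 1.06447571^(1/2) − 1 = 3.1734% → 3.173%.

3.173%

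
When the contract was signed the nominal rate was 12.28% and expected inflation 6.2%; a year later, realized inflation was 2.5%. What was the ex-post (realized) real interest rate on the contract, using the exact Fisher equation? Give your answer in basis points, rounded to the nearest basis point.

954 basis points

Ex-post: (1 + 0.1228)/(1 + 0.0250) − 1 = 9.5415%
So the realized real rate is 954 basis points.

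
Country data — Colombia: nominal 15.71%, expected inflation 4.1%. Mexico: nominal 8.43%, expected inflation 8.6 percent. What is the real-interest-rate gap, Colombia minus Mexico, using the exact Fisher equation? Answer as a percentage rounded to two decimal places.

Colombia: (1 + 0.1571)/(1 + 0.0410) − 1 = 11.1527%
Mexico: (1 + 0.0843)/(1 + 0.0860) − 1 = -0.1565%
Differential = 11.1527% − (-0.1565%) = 11.3093% → 11.31%.

11.31%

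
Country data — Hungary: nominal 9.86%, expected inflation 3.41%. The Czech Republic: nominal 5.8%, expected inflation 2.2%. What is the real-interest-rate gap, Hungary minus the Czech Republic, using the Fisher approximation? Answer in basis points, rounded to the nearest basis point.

Hungary: 9.86% − 3.41% = 6.450%
The Czech Republic: 5.8% − 2.2% = 3.600%
Differential = 2.850% → 285 basis points.

285 basis points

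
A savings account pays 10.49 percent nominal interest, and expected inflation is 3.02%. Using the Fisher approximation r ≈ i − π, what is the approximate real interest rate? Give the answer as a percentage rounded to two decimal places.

7.47%

r ≈ i − π = 10.49% − 3.02% = 7.47%.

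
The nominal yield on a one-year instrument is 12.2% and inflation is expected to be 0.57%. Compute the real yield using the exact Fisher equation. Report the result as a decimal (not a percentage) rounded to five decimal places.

By the Fisher relation, 1 + r = (1 + i)/(1 + π).
1 + r = 1.12200 / 1.00570 = 1.115641
r = 1.115641 − 1 = 11.5641%, i.e. 0.11564.

0.11564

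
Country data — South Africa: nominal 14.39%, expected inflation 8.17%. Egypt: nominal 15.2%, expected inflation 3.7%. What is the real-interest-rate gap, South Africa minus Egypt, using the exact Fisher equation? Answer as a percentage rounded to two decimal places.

South Africa: (1 + 0.1439)/(1 + 0.0817) − 1 = 5.7502%
Egypt: (1 + 0.1520)/(1 + 0.0370) − 1 = 11.0897%
Differential = 5.7502% − 11.0897% = -5.3395% → -5.34%.

-5.34%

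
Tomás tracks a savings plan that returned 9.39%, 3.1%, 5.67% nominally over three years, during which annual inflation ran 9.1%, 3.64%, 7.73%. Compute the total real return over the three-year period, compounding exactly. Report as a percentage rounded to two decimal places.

Nominal growth factor = 1.0939 × 1.0310 × 1.0567 = 1.191758
Price-level growth factor = 1.0910 × 1.0364 × 1.0773 = 1.218116
Real growth factor = 1.191758 / 1.218116 = 0.978361
Total real return = 0.978361 − 1 → -2.16%.

-2.16%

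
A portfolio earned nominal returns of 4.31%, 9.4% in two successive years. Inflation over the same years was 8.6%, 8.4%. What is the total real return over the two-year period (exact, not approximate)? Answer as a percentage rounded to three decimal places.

-3.064%

Compound the nominal returns: 1.0431 × 1.0940 = 1.141151.
Compound inflation: 1.0860 × 1.0840 = 1.177224.
Deflate: 1.141151 / 1.177224 = 0.969358.
Total real return = 0.969358 − 1 → -3.064%.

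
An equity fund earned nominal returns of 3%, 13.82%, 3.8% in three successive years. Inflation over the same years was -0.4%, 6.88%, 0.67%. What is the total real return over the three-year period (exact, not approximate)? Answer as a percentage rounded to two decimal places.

Nominal growth factor = 1.0300 × 1.1382 × 1.0380 = 1.216895
Price-level growth factor = 0.9960 × 1.0688 × 1.0067 = 1.071657
Real growth factor = 1.216895 / 1.071657 = 1.135527
Total real return = 1.135527 − 1 → 13.55%.

13.55%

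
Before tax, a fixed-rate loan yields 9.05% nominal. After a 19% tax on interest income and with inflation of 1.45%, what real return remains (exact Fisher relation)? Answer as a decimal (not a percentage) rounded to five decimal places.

After-tax nominal return = 9.05% × (1 − 0.19) = 7.3305%.
1 + r = 1.073305 / 1.01450 = 1.0579645
After-tax real rate = 1.0579645 − 1 → 0.05796.

0.05796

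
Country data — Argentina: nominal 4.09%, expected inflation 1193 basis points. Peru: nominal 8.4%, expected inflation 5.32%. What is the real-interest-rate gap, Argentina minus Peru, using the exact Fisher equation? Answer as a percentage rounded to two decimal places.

Argentina: (1 + 0.0409)/(1 + 0.1193) − 1 = -7.0044%
Peru: (1 + 0.0840)/(1 + 0.0532) − 1 = 2.9244%
Differential = -7.0044% − 2.9244% = -9.9288% → -9.93%.

-9.93%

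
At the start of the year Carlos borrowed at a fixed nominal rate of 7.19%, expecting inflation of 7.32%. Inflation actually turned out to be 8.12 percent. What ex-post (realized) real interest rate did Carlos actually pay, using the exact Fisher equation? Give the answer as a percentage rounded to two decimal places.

-0.86%

Ex-post: (1 + 0.0719)/(1 + 0.0812) − 1 = -0.8602%
So the realized real rate is -0.86%.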